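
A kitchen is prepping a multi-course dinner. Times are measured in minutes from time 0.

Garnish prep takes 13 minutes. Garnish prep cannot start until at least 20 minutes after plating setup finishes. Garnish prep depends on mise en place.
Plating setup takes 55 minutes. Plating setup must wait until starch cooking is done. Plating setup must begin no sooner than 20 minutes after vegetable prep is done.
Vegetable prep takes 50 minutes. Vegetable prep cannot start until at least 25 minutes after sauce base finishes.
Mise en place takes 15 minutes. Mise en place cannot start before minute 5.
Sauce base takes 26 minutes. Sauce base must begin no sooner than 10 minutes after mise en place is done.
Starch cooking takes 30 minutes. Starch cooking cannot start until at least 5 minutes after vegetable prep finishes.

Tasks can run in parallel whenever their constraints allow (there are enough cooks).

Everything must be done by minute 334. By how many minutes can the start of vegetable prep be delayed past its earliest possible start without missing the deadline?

After its own release at minute 5, mise en place can start at minute 5 and finishes at minute 20.
Sauce base waits on mise en place (finishes minute 20, plus 10-minute gap → minute 30), so it starts at minute 30 and finishes at 30 + 26 = minute 56.
Vegetable prep cannot begin until sauce base (finishes minute 56, plus 25-minute gap → minute 81). It runs from minute 81 to 81 + 50 = minute 131.

Working backward from the deadline:
To finish by minute 334, garnish prep (duration 13) must start no later than minute 321.
Since garnish prep (must start by minute 321, minus 20-minute gap → minute 301) depends on it, plating setup must finish by minute 301. Backing off its 55-minute duration gives a latest start of minute 246.
Starch cooking feeds into plating setup (must start by minute 246); so starch cooking must finish by minute 246 and therefore start by minute 216.
Vegetable prep must finish in time for starch cooking (must start by minute 216, minus 5-minute gap → minute 211); plating setup (must start by minute 246, minus 20-minute gap → minute 226). The tightest is minute 211, so vegetable prep must start by 211 − 50 = minute 161.
So vegetable prep can start as early as minute 81 and as late as minute 161, giving 161 − 81 = 80 minutes of slack.

80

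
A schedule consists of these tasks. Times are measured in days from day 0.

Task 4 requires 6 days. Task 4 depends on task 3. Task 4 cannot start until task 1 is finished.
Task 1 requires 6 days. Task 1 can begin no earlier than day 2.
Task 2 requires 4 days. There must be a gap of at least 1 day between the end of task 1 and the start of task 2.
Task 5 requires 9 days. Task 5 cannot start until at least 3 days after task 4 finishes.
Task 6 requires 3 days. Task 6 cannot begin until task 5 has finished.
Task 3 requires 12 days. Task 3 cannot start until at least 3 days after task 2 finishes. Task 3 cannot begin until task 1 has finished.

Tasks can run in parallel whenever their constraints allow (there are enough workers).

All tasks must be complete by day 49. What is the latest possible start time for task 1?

To finish by day 49, task 6 (duration 3) must start no later than day 46.
Task 5 has to be done before task 6 (must start by day 46). That means finishing by day 46, i.e. starting by 46 − 9 = day 37.
Task 4 must finish before task 5 (must start by day 37, minus 3-day gap → day 34). With a 6-day duration, task 4 must start by 34 − 6 = day 28.
Since task 4 (must start by day 28) depends on it, task 3 must finish by day 28. Backing off its 12-day duration gives a latest start of day 16.
Task 2 must finish before task 3 (must start by day 16, minus 3-day gap → day 13). With a 4-day duration, task 2 must start by 13 − 4 = day 9.
Task 1 feeds task 2 (must start by day 9, minus 1-day gap → day 8); task 3 (must start by day 16); task 4 (must start by day 28). Taking the minimum, task 1 must finish by day 8 and start by 8 − 6 = day 2.

2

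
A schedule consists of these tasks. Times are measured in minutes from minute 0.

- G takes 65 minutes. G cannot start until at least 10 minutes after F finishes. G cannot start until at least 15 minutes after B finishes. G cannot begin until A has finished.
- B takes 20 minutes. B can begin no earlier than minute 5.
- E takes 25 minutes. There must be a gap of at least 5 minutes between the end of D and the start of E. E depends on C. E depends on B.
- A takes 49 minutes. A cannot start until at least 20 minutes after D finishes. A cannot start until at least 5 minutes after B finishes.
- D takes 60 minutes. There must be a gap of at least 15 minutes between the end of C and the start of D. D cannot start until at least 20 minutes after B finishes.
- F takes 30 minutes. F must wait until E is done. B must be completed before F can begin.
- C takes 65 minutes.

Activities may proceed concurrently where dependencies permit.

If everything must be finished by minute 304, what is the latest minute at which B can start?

69

G must finish by minute 304; it takes 65 minutes, so it must start by 304 − 65 = minute 239.
A has to be done before G (must start by minute 239). That means finishing by minute 239, i.e. starting by 239 − 49 = minute 190.
F feeds into G (must start by minute 239, minus 10-minute gap → minute 229); so F must finish by minute 229 and therefore start by minute 199.
E has to be done before F (must start by minute 199). That means finishing by minute 199, i.e. starting by 199 − 25 = minute 174.
D feeds A (must start by minute 190, minus 20-minute gap → minute 170); E (must start by minute 174, minus 5-minute gap → minute 169). Taking the minimum, D must finish by minute 169 and start by 169 − 60 = minute 109.
B must finish in time for A (must start by minute 190, minus 5-minute gap → minute 185); D (must start by minute 109, minus 20-minute gap → minute 89); E (must start by minute 174); F (must start by minute 199); G (must start by minute 239, minus 15-minute gap → minute 224). The tightest is minute 89, so B must start by 89 − 20 = minute 69.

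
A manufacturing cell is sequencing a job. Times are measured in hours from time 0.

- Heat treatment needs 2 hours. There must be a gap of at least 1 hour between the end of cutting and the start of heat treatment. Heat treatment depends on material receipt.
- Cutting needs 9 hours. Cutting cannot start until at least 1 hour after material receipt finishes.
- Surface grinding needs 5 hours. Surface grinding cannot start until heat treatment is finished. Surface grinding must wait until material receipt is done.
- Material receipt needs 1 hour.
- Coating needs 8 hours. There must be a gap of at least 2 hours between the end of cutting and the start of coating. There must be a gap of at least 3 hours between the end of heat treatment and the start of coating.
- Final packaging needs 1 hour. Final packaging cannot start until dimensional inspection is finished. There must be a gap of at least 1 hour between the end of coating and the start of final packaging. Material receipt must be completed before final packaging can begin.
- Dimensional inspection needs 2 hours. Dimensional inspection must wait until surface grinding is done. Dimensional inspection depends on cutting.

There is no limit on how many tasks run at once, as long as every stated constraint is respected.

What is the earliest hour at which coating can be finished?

25

Nothing blocks material receipt, so it runs from hour 0 to hour 1.
Cutting waits on material receipt (finishes hour 1, plus 1-hour gap → hour 2), so it starts at hour 2 and finishes at 2 + 9 = hour 11.
Heat treatment needs all of cutting (finishes hour 11, plus 1-hour gap → hour 12); material receipt (finishes hour 1). That puts its earliest start at hour 12; it finishes at 12 + 2 = hour 14.
Coating needs all of cutting (finishes hour 11, plus 2-hour gap → hour 13); heat treatment (finishes hour 14, plus 3-hour gap → hour 17). That puts its earliest start at hour 17; it finishes at 17 + 8 = hour 25.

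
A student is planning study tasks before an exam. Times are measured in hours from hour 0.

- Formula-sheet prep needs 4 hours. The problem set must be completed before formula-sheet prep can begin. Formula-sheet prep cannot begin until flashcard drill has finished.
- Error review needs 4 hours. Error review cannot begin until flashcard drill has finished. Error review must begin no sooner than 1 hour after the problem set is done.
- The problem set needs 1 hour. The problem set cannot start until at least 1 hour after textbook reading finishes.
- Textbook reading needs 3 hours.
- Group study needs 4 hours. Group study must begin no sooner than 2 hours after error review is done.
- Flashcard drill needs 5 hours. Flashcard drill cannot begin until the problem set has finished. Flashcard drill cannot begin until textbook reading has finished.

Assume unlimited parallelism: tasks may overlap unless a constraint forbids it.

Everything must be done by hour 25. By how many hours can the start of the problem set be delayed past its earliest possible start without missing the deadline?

Nothing blocks textbook reading, so it runs from hour 0 to hour 3.
After textbook reading (finishes hour 3, plus 1-hour gap → hour 4), the problem set can start at hour 4 and finishes at hour 5.

Working backward from the deadline:
Nothing follows group study; the deadline of hour 25 is its only limit. It must start by 25 − 4 = hour 21.
Error review feeds into group study (must start by hour 21, minus 2-hour gap → hour 19); so error review must finish by hour 19 and therefore start by hour 15.
Formula-sheet prep has no dependents, so it just needs to finish by hour 25. Starting by 25 − 4 = hour 21 achieves that.
Flashcard drill feeds error review (must start by hour 15); formula-sheet prep (must start by hour 21). Taking the minimum, flashcard drill must finish by hour 15 and start by 15 − 5 = hour 10.
The problem set must finish in time for flashcard drill (must start by hour 10); error review (must start by hour 15, minus 1-hour gap → hour 14); formula-sheet prep (must start by hour 21). The tightest is hour 10, so the problem set must start by 10 − 1 = hour 9.
So the problem set can start as early as hour 4 and as late as hour 9, giving 9 − 4 = 5 hours of slack.

5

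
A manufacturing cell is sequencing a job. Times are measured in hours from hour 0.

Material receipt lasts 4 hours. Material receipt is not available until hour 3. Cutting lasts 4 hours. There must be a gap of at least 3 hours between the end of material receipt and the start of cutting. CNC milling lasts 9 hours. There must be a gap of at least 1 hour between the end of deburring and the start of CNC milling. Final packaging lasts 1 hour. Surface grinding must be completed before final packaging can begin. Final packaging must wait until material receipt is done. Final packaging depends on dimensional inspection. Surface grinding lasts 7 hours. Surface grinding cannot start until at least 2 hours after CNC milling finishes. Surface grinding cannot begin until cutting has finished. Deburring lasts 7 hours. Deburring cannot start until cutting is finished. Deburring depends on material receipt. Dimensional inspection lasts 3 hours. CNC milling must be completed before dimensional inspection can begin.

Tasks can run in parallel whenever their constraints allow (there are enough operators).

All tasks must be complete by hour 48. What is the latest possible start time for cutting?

Nothing follows final packaging; the deadline of hour 48 is its only limit. It must start by 48 − 1 = hour 47.
Surface grinding has to be done before final packaging (must start by hour 47). That means finishing by hour 47, i.e. starting by 47 − 7 = hour 40.
Since final packaging (must start by hour 47) depends on it, dimensional inspection must finish by hour 47. Backing off its 3-hour duration gives a latest start of hour 44.
For CNC milling: surface grinding (must start by hour 40, minus 2-hour gap → hour 38); dimensional inspection (must start by hour 44). The most restrictive is hour 38; with a 9-hour duration, CNC milling must start by hour 29.
Deburring feeds into CNC milling (must start by hour 29, minus 1-hour gap → hour 28); so deburring must finish by hour 28 and therefore start by hour 21.
Cutting feeds deburring (must start by hour 21); surface grinding (must start by hour 40). Taking the minimum, cutting must finish by hour 21 and start by 21 − 4 = hour 17.

17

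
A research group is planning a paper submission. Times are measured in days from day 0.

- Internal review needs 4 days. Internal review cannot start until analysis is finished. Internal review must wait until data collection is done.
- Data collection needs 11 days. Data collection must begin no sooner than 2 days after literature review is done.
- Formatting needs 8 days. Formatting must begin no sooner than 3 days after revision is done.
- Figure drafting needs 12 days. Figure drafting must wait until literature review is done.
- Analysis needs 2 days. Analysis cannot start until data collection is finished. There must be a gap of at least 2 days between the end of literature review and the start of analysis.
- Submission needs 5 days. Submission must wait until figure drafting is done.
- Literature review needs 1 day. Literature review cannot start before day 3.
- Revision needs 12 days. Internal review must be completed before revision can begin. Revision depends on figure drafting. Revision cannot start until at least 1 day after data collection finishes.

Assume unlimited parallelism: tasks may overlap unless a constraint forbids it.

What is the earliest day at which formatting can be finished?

Literature review waits on its own release at day 3, so it starts at day 3 and finishes at 3 + 1 = day 4.
After literature review (finishes day 4), figure drafting can start at day 4 and finishes at day 16.
Data collection cannot begin until literature review (finishes day 4, plus 2-day gap → day 6). It runs from day 6 to 6 + 11 = day 17.
Analysis needs all of data collection (finishes day 17); literature review (finishes day 4, plus 2-day gap → day 6). That puts its earliest start at day 17; it finishes at 17 + 2 = day 19.
Internal review cannot start until analysis (finishes day 19); data collection (finishes day 17). The controlling bound is day 19, so internal review finishes at 19 + 4 = day 23.
Revision needs all of internal review (finishes day 23); figure drafting (finishes day 16); data collection (finishes day 17, plus 1-day gap → day 18). That puts its earliest start at day 23; it finishes at 23 + 12 = day 35.
After revision (finishes day 35, plus 3-day gap → day 38), formatting can start at day 38 and finishes at day 46.

46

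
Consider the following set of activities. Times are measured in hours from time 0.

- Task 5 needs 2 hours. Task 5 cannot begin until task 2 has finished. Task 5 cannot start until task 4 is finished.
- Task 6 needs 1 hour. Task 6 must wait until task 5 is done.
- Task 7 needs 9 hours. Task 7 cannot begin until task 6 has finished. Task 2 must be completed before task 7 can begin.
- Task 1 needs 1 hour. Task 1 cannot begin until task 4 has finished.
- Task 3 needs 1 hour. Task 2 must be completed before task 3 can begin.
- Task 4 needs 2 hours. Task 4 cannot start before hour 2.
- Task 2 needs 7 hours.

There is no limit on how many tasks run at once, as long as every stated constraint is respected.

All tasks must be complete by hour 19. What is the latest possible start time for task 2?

Nothing follows task 3; the deadline of hour 19 is its only limit. It must start by 19 − 1 = hour 18.
Nothing follows task 7; the deadline of hour 19 is its only limit. It must start by 19 − 9 = hour 10.
Since task 7 (must start by hour 10) depends on it, task 6 must finish by hour 10. Backing off its 1-hour duration gives a latest start of hour 9.
Task 5 must finish before task 6 (must start by hour 9). With a 2-hour duration, task 5 must start by 9 − 2 = hour 7.
Task 2 feeds task 3 (must start by hour 18); task 5 (must start by hour 7); task 7 (must start by hour 10). Taking the minimum, task 2 must finish by hour 7 and start by 7 − 7 = hour 0.

0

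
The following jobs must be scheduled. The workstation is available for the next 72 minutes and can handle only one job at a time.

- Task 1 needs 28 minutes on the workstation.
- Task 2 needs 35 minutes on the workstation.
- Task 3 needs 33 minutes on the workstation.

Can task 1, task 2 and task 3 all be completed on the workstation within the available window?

No

Running back to back, the jobs need 28 + 35 + 33 = 96 minutes on the workstation.
Since 96 > 72, they cannot all fit.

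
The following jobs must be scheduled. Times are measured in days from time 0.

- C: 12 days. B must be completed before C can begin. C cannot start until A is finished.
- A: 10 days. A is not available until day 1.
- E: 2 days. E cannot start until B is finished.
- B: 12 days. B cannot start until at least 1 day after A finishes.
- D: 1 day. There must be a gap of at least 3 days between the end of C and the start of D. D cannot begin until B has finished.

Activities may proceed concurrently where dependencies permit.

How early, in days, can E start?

24

After its own release at day 1, A can start at day 1 and finishes at day 11.
B waits on A (finishes day 11, plus 1-day gap → day 12), so it starts at day 12 and finishes at 12 + 12 = day 24.
E waits on B (finishes day 24), so the earliest it can start is day 24.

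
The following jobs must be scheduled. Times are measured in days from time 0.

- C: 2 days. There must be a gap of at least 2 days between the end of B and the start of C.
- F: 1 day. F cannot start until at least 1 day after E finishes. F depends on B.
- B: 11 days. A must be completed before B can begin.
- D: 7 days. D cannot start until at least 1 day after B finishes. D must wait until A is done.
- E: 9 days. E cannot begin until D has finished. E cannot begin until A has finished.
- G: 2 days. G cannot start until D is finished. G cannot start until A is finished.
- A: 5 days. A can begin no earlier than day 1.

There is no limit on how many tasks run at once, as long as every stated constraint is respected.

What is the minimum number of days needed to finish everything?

36

After its own release at day 1, A can start at day 1 and finishes at day 6.
B cannot begin until A (finishes day 6). It runs from day 6 to 6 + 11 = day 17.
D has to wait for B (finishes day 17, plus 1-day gap → day 18); A (finishes day 6). The latest of these is day 18, so D runs day 18 to 18 + 7 = day 25.
G cannot start until D (finishes day 25); A (finishes day 6). The controlling bound is day 25, so G finishes at 25 + 2 = day 27.
E has to wait for D (finishes day 25); A (finishes day 6). The latest of these is day 25, so E runs day 25 to 25 + 9 = day 34.
F needs all of E (finishes day 34, plus 1-day gap → day 35); B (finishes day 17). That puts its earliest start at day 35; it finishes at 35 + 1 = day 36.
C waits on B (finishes day 17, plus 2-day gap → day 19), so it starts at day 19 and finishes at 19 + 2 = day 21.
All tasks are finished once the last one completes. Finish times: A at 6, B at 17, C at 21, D at 25, E at 34, F at 36, G at 27. The latest is day 36.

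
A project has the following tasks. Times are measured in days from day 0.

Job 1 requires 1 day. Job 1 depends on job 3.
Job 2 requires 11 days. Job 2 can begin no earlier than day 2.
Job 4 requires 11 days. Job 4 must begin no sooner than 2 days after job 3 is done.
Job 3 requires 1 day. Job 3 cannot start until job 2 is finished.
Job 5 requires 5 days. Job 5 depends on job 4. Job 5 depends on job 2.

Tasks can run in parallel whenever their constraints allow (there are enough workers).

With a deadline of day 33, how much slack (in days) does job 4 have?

1

Job 2 cannot begin until its own release at day 2. It runs from day 2 to 2 + 11 = day 13.
After job 2 (finishes day 13), job 3 can start at day 13 and finishes at day 14.
Job 4 cannot begin until job 3 (finishes day 14, plus 2-day gap → day 16). It runs from day 16 to 16 + 11 = day 27.

Working backward from the deadline:
Job 5 has no dependents, so it just needs to finish by day 33. Starting by 33 − 5 = day 28 achieves that.
Job 4 has to be done before job 5 (must start by day 28). That means finishing by day 28, i.e. starting by 28 − 11 = day 17.
So job 4 can start as early as day 16 and as late as day 17, giving 17 − 16 = 1 day of slack.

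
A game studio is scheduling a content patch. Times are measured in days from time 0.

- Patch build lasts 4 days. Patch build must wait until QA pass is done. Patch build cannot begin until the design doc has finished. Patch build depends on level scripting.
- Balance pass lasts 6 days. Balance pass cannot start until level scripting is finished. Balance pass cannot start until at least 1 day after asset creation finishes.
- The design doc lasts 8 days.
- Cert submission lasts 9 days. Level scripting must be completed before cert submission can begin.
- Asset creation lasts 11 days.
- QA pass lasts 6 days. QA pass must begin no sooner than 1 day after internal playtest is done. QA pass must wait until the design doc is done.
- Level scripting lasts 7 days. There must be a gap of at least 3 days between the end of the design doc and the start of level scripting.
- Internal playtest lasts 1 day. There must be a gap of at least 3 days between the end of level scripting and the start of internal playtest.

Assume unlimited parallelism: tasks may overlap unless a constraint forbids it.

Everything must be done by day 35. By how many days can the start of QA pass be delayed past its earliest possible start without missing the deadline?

The design doc can start immediately at day 0; it finishes at day 8.
After the design doc (finishes day 8, plus 3-day gap → day 11), level scripting can start at day 11 and finishes at day 18.
After level scripting (finishes day 18, plus 3-day gap → day 21), internal playtest can start at day 21 and finishes at day 22.
QA pass needs all of internal playtest (finishes day 22, plus 1-day gap → day 23); the design doc (finishes day 8). That puts its earliest start at day 23; it finishes at 23 + 6 = day 29.

Working backward from the deadline:
Nothing follows patch build; the deadline of day 35 is its only limit. It must start by 35 − 4 = day 31.
QA pass must finish before patch build (must start by day 31). With a 6-day duration, QA pass must start by 31 − 6 = day 25.
So QA pass can start as early as day 23 and as late as day 25, giving 25 − 23 = 2 days of slack.

2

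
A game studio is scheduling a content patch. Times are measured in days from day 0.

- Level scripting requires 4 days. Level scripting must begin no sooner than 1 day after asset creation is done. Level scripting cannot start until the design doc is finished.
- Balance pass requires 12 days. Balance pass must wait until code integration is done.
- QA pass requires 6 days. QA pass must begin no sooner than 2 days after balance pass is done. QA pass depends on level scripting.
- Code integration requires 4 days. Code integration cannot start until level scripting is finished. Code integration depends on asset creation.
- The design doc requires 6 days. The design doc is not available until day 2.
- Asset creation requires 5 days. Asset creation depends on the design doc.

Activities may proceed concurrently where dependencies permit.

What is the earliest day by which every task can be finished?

The design doc cannot begin until its own release at day 2. It runs from day 2 to 2 + 6 = day 8.
Asset creation cannot begin until the design doc (finishes day 8). It runs from day 8 to 8 + 5 = day 13.
For level scripting: asset creation (finishes day 13, plus 1-day gap → day 14); the design doc (finishes day 8). Taking the maximum gives a start of day 14, and it finishes at 14 + 4 = day 18.
Code integration has to wait for level scripting (finishes day 18); asset creation (finishes day 13). The latest of these is day 18, so code integration runs day 18 to 18 + 4 = day 22.
After code integration (finishes day 22), balance pass can start at day 22 and finishes at day 34.
For QA pass: balance pass (finishes day 34, plus 2-day gap → day 36); level scripting (finishes day 18). Taking the maximum gives a start of day 36, and it finishes at 36 + 6 = day 42.
All tasks are finished once the last one completes. Finish times: The design doc at 8, Asset creation at 13, Level scripting at 18, Code integration at 22, Balance pass at 34, QA pass at 42. The latest is day 42.

42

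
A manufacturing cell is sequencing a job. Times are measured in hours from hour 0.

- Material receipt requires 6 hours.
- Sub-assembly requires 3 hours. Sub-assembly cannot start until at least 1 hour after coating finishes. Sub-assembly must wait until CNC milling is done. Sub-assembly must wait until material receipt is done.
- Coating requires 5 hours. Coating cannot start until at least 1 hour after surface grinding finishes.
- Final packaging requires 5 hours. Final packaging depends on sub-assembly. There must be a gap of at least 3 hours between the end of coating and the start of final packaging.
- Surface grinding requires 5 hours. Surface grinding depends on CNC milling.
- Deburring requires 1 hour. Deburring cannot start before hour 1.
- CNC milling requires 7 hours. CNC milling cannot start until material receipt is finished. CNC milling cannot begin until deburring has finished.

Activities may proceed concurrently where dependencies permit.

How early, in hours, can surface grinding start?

Deburring cannot begin until its own release at hour 1. It runs from hour 1 to 1 + 1 = hour 2.
Nothing blocks material receipt, so it runs from hour 0 to hour 6.
CNC milling cannot start until material receipt (finishes hour 6); deburring (finishes hour 2). The controlling bound is hour 6, so CNC milling finishes at 6 + 7 = hour 13.
Surface grinding waits on CNC milling (finishes hour 13), so the earliest it can start is hour 13.

13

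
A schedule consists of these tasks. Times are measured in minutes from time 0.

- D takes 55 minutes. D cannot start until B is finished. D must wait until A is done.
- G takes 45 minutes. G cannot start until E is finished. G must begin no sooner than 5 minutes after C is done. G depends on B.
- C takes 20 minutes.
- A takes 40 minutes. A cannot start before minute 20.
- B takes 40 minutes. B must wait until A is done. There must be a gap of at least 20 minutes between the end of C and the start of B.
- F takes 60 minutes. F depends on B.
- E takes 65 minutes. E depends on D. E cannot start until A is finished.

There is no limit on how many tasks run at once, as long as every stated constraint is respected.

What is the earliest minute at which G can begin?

C can start immediately at minute 0; it finishes at minute 20.
After its own release at minute 20, A can start at minute 20 and finishes at minute 60.
B cannot start until A (finishes minute 60); C (finishes minute 20, plus 20-minute gap → minute 40). The controlling bound is minute 60, so B finishes at 60 + 40 = minute 100.
D needs all of B (finishes minute 100); A (finishes minute 60). That puts its earliest start at minute 100; it finishes at 100 + 55 = minute 155.
For E: D (finishes minute 155); A (finishes minute 60). Taking the maximum gives a start of minute 155, and it finishes at 155 + 65 = minute 220.
G waits on E (finishes minute 220); C (finishes minute 20, plus 5-minute gap → minute 25); B (finishes minute 100). The latest of these is minute 220, which is the earliest G can start.

220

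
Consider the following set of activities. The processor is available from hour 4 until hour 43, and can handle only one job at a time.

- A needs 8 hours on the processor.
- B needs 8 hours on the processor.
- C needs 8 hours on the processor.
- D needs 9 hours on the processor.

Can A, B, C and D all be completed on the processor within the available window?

The processor window is 43 − 4 = 39 hours.
Running back to back, the jobs need 8 + 8 + 8 + 9 = 33 hours on the processor.
Since 33 ≤ 39, they fit within the window.

Yes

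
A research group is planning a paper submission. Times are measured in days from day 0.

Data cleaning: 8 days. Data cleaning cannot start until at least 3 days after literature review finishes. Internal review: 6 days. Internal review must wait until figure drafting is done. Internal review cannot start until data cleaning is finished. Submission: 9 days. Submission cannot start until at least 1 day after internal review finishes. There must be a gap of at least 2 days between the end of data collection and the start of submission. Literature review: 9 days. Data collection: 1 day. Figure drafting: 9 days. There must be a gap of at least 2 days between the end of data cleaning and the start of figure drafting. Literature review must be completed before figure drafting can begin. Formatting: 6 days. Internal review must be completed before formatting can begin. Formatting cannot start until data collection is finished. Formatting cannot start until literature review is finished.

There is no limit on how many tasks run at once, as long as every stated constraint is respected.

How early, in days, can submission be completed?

47

Data collection can start immediately at day 0; it finishes at day 1.
Literature review can start immediately at day 0; it finishes at day 9.
Data cleaning cannot begin until literature review (finishes day 9, plus 3-day gap → day 12). It runs from day 12 to 12 + 8 = day 20.
For figure drafting: data cleaning (finishes day 20, plus 2-day gap → day 22); literature review (finishes day 9). Taking the maximum gives a start of day 22, and it finishes at 22 + 9 = day 31.
Internal review cannot start until figure drafting (finishes day 31); data cleaning (finishes day 20). The controlling bound is day 31, so internal review finishes at 31 + 6 = day 37.
Submission needs all of internal review (finishes day 37, plus 1-day gap → day 38); data collection (finishes day 1, plus 2-day gap → day 3). That puts its earliest start at day 38; it finishes at 38 + 9 = day 47.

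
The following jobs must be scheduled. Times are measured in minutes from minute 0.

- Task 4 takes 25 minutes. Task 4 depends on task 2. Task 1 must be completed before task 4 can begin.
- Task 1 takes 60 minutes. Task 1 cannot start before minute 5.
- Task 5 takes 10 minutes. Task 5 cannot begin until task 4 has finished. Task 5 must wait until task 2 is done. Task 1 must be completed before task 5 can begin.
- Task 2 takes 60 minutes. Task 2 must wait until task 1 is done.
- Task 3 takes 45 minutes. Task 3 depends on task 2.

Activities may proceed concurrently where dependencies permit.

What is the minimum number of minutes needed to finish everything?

Task 1 cannot begin until its own release at minute 5. It runs from minute 5 to 5 + 60 = minute 65.
Task 2 waits on task 1 (finishes minute 65), so it starts at minute 65 and finishes at 65 + 60 = minute 125.
Task 4 has to wait for task 2 (finishes minute 125); task 1 (finishes minute 65). The latest of these is minute 125, so task 4 runs minute 125 to 125 + 25 = minute 150.
Task 5 cannot start until task 4 (finishes minute 150); task 2 (finishes minute 125); task 1 (finishes minute 65). The controlling bound is minute 150, so task 5 finishes at 150 + 10 = minute 160.
Task 3 cannot begin until task 2 (finishes minute 125). It runs from minute 125 to 125 + 45 = minute 170.
All tasks are finished once the last one completes. Finish times: Task 1 at 65, Task 2 at 125, Task 3 at 170, Task 4 at 150, Task 5 at 160. The latest is minute 170.

170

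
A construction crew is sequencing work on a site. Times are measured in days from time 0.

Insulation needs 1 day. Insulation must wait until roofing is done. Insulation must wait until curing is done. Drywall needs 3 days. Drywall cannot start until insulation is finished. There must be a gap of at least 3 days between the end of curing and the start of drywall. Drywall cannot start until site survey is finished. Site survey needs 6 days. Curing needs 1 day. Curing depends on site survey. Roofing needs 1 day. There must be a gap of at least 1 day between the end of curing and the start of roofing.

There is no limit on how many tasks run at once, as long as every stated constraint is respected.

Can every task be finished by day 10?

No

Nothing blocks site survey, so it runs from day 0 to day 6.
Curing cannot begin until site survey (finishes day 6). It runs from day 6 to 6 + 1 = day 7.
Roofing cannot begin until curing (finishes day 7, plus 1-day gap → day 8). It runs from day 8 to 8 + 1 = day 9.
Insulation has to wait for roofing (finishes day 9); curing (finishes day 7). The latest of these is day 9, so insulation runs day 9 to 9 + 1 = day 10.
Drywall needs all of insulation (finishes day 10); curing (finishes day 7, plus 3-day gap → day 10); site survey (finishes day 6). That puts its earliest start at day 10; it finishes at 10 + 3 = day 13.
The earliest everything can be done is day 13, which is after the deadline of 10, so it is not possible.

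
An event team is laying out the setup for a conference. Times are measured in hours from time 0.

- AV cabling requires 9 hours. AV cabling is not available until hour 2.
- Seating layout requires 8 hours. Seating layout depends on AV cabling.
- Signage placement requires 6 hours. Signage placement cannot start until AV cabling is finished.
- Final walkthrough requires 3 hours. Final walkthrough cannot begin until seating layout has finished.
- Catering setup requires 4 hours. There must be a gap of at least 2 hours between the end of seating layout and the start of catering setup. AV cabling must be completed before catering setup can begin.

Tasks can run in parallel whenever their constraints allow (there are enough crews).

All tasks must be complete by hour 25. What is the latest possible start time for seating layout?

To finish by hour 25, catering setup (duration 4) must start no later than hour 21.
Final walkthrough must finish by hour 25; it takes 3 hours, so it must start by 25 − 3 = hour 22.
Seating layout feeds catering setup (must start by hour 21, minus 2-hour gap → hour 19); final walkthrough (must start by hour 22). Taking the minimum, seating layout must finish by hour 19 and start by 19 − 8 = hour 11.

11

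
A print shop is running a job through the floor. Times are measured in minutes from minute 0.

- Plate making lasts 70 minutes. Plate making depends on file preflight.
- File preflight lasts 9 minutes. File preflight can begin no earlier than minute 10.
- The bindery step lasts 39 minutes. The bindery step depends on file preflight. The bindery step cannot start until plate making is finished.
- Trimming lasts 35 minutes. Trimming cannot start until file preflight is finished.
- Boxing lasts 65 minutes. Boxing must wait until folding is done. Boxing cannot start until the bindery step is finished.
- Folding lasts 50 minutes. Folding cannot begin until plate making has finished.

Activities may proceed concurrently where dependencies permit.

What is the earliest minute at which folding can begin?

File preflight cannot begin until its own release at minute 10. It runs from minute 10 to 10 + 9 = minute 19.
After file preflight (finishes minute 19), plate making can start at minute 19 and finishes at minute 89.
Folding waits on plate making (finishes minute 89), so the earliest it can start is minute 89.

89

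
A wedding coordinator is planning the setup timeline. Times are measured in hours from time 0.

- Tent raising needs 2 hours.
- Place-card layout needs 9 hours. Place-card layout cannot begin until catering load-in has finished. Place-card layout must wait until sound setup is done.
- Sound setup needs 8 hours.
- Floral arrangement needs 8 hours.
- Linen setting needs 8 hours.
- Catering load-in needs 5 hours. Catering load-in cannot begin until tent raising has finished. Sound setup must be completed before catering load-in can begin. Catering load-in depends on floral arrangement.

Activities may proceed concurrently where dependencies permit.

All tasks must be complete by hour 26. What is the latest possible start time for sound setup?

To finish by hour 26, place-card layout (duration 9) must start no later than hour 17.
Catering load-in must finish before place-card layout (must start by hour 17). With a 5-hour duration, catering load-in must start by 17 − 5 = hour 12.
For sound setup: catering load-in (must start by hour 12); place-card layout (must start by hour 17). The most restrictive is hour 12; with an 8-hour duration, sound setup must start by hour 4.

4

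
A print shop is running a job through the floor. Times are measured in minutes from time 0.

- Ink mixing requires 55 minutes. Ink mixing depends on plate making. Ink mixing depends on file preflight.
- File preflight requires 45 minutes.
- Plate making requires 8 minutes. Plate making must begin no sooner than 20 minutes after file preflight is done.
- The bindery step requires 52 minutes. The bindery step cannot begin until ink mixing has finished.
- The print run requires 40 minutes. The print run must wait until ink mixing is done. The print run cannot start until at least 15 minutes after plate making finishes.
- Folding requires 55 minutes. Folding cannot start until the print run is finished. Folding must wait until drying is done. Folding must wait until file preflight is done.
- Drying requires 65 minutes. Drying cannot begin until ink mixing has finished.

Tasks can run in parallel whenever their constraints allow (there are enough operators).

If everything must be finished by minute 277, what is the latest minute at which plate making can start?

Folding has no dependents, so it just needs to finish by minute 277. Starting by 277 − 55 = minute 222 achieves that.
Since folding (must start by minute 222) depends on it, the print run must finish by minute 222. Backing off its 40-minute duration gives a latest start of minute 182.
Since folding (must start by minute 222) depends on it, drying must finish by minute 222. Backing off its 65-minute duration gives a latest start of minute 157.
To finish by minute 277, the bindery step (duration 52) must start no later than minute 225.
Ink mixing feeds the print run (must start by minute 182); drying (must start by minute 157); the bindery step (must start by minute 225). Taking the minimum, ink mixing must finish by minute 157 and start by 157 − 55 = minute 102.
Plate making feeds ink mixing (must start by minute 102); the print run (must start by minute 182, minus 15-minute gap → minute 167). Taking the minimum, plate making must finish by minute 102 and start by 102 − 8 = minute 94.

94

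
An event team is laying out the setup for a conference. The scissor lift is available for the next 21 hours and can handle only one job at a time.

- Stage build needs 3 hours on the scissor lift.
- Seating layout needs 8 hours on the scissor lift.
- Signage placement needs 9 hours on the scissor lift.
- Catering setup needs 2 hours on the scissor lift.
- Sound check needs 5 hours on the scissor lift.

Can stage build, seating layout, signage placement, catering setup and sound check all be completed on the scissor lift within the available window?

Running back to back, the jobs need 3 + 8 + 9 + 2 + 5 = 27 hours on the scissor lift.
Since 27 > 21, they cannot all fit.

No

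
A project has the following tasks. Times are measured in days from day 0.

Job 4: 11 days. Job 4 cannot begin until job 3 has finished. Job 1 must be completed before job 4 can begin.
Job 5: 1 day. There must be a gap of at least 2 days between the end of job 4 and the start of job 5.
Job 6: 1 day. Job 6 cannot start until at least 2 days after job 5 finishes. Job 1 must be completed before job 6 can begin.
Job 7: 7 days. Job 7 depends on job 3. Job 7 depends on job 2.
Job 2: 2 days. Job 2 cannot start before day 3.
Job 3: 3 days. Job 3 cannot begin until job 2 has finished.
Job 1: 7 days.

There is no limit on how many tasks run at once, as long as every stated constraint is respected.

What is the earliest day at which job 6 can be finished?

Job 2 waits on its own release at day 3, so it starts at day 3 and finishes at 3 + 2 = day 5.
Job 3 cannot begin until job 2 (finishes day 5). It runs from day 5 to 5 + 3 = day 8.
Job 1 has no prerequisites, so it starts at day 0 and finishes at day 7.
For job 4: job 3 (finishes day 8); job 1 (finishes day 7). Taking the maximum gives a start of day 8, and it finishes at 8 + 11 = day 19.
Job 5 cannot begin until job 4 (finishes day 19, plus 2-day gap → day 21). It runs from day 21 to 21 + 1 = day 22.
Job 6 has to wait for job 5 (finishes day 22, plus 2-day gap → day 24); job 1 (finishes day 7). The latest of these is day 24, so job 6 runs day 24 to 24 + 1 = day 25.

25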